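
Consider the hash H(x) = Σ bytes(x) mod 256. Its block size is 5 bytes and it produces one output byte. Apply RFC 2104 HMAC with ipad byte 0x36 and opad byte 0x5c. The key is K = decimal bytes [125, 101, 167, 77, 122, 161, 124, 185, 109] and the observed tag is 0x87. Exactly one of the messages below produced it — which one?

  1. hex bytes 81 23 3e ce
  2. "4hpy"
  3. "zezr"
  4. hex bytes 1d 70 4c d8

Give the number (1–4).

Key decimal bytes [125, 101, 167, 77, 122, 161, 124, 185, 109] = 7d 65 a7 4d 7a a1 7c b9 6d is 9 bytes > B = 5, so hash it first: H(key) = 93, then zero-pad to 5 bytes: K' = 93 00 00 00 00.
K' ⊕ ipad = a5 36 36 36 36; K' ⊕ opad = cf 5c 5c 5c 5c.
m1: inner = H(a5 36 36 36 36 81 23 3e ce) = 2d; tag = H(cf 5c 5c 5c 5c 2d) = 6c
m2: inner = H(a5 36 36 36 36 34 68 70 79) = 02; tag = H(cf 5c 5c 5c 5c 02) = 41
m3: inner = H(a5 36 36 36 36 7a 65 7a 72) = 48; tag = H(cf 5c 5c 5c 5c 48) = 87 ← matches
m4: inner = H(a5 36 36 36 36 1d 70 4c d8) = 2e; tag = H(cf 5c 5c 5c 5c 2e) = 6d

3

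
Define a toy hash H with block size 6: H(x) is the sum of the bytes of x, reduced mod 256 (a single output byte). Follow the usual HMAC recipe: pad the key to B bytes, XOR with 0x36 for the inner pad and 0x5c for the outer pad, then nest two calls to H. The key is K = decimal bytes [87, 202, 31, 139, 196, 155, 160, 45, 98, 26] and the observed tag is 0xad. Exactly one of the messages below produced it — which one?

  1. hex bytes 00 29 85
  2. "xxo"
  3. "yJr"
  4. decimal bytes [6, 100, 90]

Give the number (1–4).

Key decimal bytes [87, 202, 31, 139, 196, 155, 160, 45, 98, 26] = 57 ca 1f 8b c4 9b a0 2d 62 1a is 10 bytes > B = 6, so hash it first: H(key) = 73, then zero-pad to 6 bytes: K' = 73 00 00 00 00 00.
K' ⊕ ipad = 45 36 36 36 36 36; K' ⊕ opad = 2f 5c 5c 5c 5c 5c.
m1: inner = H(45 36 36 36 36 36 00 29 85) = 01; tag = H(2f 5c 5c 5c 5c 5c 01) = fc
m2: inner = H(45 36 36 36 36 36 78 78 6f) = b2; tag = H(2f 5c 5c 5c 5c 5c b2) = ad ← matches
m3: inner = H(45 36 36 36 36 36 79 4a 72) = 88; tag = H(2f 5c 5c 5c 5c 5c 88) = 83
m4: inner = H(45 36 36 36 36 36 06 64 5a) = 17; tag = H(2f 5c 5c 5c 5c 5c 17) = 12

2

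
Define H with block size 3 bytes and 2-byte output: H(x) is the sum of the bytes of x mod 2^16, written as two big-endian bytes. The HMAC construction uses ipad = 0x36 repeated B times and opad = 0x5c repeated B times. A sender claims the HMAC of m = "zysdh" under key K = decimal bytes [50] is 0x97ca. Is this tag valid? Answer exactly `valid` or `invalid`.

invalid

Key decimal bytes [50] = 32 is 1 byte ≤ B = 3; zero-pad to 3 bytes: K' = 32 00 00.
K' ⊕ ipad = 04 36 36; K' ⊕ opad = 6e 5c 5c.
Inner hash: sum = 4+54+54+122+121+115+100+104 = 674 → 02 a2.
Outer hash (recomputed tag): sum = 110+92+92+2+162 = 458 → 01 ca.
Recomputed tag = 01ca; claimed = 97ca → mismatch.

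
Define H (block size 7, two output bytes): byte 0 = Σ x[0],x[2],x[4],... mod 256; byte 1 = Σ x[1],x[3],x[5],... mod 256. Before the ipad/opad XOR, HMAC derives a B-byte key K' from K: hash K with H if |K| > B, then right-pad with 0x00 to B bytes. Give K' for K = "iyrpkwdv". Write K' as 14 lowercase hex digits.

|K| = 8 > B = 7, so first hash the key.
H(K): even-index sum = 426 mod 256 = 170; odd-index sum = 470 mod 256 = 214 → aa d6.
Zero-pad H(K) = aa d6 to 7 bytes: K' = aa d6 00 00 00 00 00.

aad60000000000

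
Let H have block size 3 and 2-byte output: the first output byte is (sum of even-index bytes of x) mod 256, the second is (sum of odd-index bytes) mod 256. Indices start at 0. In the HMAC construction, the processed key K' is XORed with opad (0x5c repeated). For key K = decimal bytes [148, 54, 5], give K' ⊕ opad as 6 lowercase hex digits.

Key decimal bytes [148, 54, 5] = 94 36 05 is exactly B = 3 bytes: K' = 94 36 05.
XOR each byte with 0x5c: 94⊕5c=c8, 36⊕5c=6a, 05⊕5c=59.

c86a59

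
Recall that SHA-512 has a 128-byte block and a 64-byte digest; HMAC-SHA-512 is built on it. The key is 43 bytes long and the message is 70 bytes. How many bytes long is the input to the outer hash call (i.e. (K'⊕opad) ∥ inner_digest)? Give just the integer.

192

Key is 43 ≤ 128 bytes, zero-padded: |K'| = 128.
Outer input = (K'⊕opad) ∥ H(inner) → 128 + 64 = 192 bytes.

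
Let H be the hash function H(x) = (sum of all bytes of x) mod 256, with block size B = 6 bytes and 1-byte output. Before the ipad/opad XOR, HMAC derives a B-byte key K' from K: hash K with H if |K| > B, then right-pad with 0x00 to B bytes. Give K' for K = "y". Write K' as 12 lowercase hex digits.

790000000000

Key "y" = 79 is 1 byte ≤ B = 6; zero-pad to 6 bytes: K' = 79 00 00 00 00 00.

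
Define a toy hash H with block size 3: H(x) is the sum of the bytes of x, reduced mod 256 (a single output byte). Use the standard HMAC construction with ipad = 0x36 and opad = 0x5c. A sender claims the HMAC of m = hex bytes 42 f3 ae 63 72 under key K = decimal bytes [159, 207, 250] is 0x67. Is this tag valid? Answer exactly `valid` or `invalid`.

Key decimal bytes [159, 207, 250] = 9f cf fa is exactly B = 3 bytes: K' = 9f cf fa.
K' ⊕ ipad = a9 f9 cc; K' ⊕ opad = c3 93 a6.
Inner hash: sum = 169+249+204+66+243+174+99+114 = 1318; mod 256 = 38 → 26.
Outer hash (recomputed tag): sum = 195+147+166+38 = 546; mod 256 = 34 → 22.
Recomputed tag = 22; claimed = 67 → mismatch.

invalid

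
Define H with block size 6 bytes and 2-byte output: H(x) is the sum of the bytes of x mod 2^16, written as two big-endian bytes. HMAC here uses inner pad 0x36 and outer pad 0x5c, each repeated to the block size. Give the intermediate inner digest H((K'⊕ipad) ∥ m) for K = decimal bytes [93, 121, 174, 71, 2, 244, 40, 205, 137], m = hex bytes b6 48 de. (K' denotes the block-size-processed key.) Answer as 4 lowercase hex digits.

02ef

Key decimal bytes [93, 121, 174, 71, 2, 244, 40, 205, 137] = 5d 79 ae 47 02 f4 28 cd 89 is 9 bytes > B = 6, so hash it first: H(key) = 04 3f, then zero-pad to 6 bytes: K' = 04 3f 00 00 00 00.
K' ⊕ ipad = 32 09 36 36 36 36.
Inner input = 32 09 36 36 36 36 ∥ b6 48 de.
Inner hash: sum = 50+9+54+54+54+54+182+72+222 = 751 → 02 ef.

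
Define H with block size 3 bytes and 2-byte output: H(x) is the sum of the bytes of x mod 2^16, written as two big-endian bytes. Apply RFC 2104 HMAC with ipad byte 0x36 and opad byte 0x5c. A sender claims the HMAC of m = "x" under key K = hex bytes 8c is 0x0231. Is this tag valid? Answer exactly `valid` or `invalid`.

Key hex bytes 8c is 1 byte ≤ B = 3; zero-pad to 3 bytes: K' = 8c 00 00.
K' ⊕ ipad = ba 36 36; K' ⊕ opad = d0 5c 5c.
Inner hash: sum = 186+54+54+120 = 414 → 01 9e.
Outer hash (recomputed tag): sum = 208+92+92+1+158 = 551 → 02 27.
Recomputed tag = 0227; claimed = 0231 → mismatch.

invalid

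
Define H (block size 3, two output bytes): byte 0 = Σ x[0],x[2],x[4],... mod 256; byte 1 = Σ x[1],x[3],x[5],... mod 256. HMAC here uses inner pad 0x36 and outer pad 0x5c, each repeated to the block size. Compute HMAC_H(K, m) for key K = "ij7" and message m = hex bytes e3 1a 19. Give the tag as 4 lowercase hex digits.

Key "ij7" = 69 6a 37 is exactly B = 3 bytes: K' = 69 6a 37.
K' ⊕ ipad = 5f 5c 01.  K' ⊕ opad = 35 36 6b.
Inner input = (K'⊕ipad) ∥ m = 5f 5c 01 ∥ e3 1a 19.
Inner hash: even-index sum = 122 mod 256 = 122; odd-index sum = 344 mod 256 = 88 → 7a 58.
Outer input = (K'⊕opad) ∥ inner = 35 36 6b ∥ 7a 58.
Outer hash (tag): even-index sum = 248 mod 256 = 248; odd-index sum = 176 mod 256 = 176 → f8 b0.

f8b0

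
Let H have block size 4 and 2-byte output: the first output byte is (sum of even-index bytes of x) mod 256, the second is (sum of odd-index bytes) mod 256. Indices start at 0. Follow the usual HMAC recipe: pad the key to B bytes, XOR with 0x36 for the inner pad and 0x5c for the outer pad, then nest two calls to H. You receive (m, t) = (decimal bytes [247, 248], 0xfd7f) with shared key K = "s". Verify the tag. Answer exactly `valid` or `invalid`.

invalid

Key "s" = 73 is 1 byte ≤ B = 4; zero-pad to 4 bytes: K' = 73 00 00 00.
K' ⊕ ipad = 45 36 36 36; K' ⊕ opad = 2f 5c 5c 5c.
Inner hash: even-index sum = 370 mod 256 = 114; odd-index sum = 356 mod 256 = 100 → 72 64.
Outer hash (recomputed tag): even-index sum = 253 mod 256 = 253; odd-index sum = 284 mod 256 = 28 → fd 1c.
Recomputed tag = fd1c; claimed = fd7f → mismatch.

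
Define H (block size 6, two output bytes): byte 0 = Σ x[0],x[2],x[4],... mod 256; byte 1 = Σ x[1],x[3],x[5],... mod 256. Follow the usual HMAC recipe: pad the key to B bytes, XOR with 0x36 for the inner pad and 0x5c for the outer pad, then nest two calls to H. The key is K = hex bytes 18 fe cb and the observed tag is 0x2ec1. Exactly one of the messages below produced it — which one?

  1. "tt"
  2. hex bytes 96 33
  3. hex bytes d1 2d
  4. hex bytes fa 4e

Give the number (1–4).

Key hex bytes 18 fe cb is 3 bytes ≤ B = 6; zero-pad to 6 bytes: K' = 18 fe cb 00 00 00.
K' ⊕ ipad = 2e c8 fd 36 36 36; K' ⊕ opad = 44 a2 97 5c 5c 5c.
m1: inner = H(2e c8 fd 36 36 36 74 74) = d5 a8; tag = H(44 a2 97 5c 5c 5c d5 a8) = 0c02
m2: inner = H(2e c8 fd 36 36 36 96 33) = f7 67; tag = H(44 a2 97 5c 5c 5c f7 67) = 2ec1 ← matches
m3: inner = H(2e c8 fd 36 36 36 d1 2d) = 32 61; tag = H(44 a2 97 5c 5c 5c 32 61) = 69bb
m4: inner = H(2e c8 fd 36 36 36 fa 4e) = 5b 82; tag = H(44 a2 97 5c 5c 5c 5b 82) = 92dc

2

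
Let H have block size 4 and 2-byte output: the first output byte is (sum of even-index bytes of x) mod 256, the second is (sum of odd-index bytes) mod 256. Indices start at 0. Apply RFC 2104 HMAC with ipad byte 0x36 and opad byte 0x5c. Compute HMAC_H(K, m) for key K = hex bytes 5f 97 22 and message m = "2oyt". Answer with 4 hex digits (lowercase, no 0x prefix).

Key hex bytes 5f 97 22 is 3 bytes ≤ B = 4; zero-pad to 4 bytes: K' = 5f 97 22 00.
K' ⊕ ipad = 69 a1 14 36.  K' ⊕ opad = 03 cb 7e 5c.
Inner input = (K'⊕ipad) ∥ m = 69 a1 14 36 ∥ 32 6f 79 74.
Inner hash: even-index sum = 296 mod 256 = 40; odd-index sum = 442 mod 256 = 186 → 28 ba.
Outer input = (K'⊕opad) ∥ inner = 03 cb 7e 5c ∥ 28 ba.
Outer hash (tag): even-index sum = 169 mod 256 = 169; odd-index sum = 481 mod 256 = 225 → a9 e1.

a9e1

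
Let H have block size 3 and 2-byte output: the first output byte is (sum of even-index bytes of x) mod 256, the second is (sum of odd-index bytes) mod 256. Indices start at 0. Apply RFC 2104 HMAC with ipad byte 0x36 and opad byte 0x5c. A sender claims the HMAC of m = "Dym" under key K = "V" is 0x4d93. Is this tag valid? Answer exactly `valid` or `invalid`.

Key "V" = 56 is 1 byte ≤ B = 3; zero-pad to 3 bytes: K' = 56 00 00.
K' ⊕ ipad = 60 36 36; K' ⊕ opad = 0a 5c 5c.
Inner hash: even-index sum = 271 mod 256 = 15; odd-index sum = 231 mod 256 = 231 → 0f e7.
Outer hash (recomputed tag): even-index sum = 333 mod 256 = 77; odd-index sum = 107 mod 256 = 107 → 4d 6b.
Recomputed tag = 4d6b; claimed = 4d93 → mismatch.

invalid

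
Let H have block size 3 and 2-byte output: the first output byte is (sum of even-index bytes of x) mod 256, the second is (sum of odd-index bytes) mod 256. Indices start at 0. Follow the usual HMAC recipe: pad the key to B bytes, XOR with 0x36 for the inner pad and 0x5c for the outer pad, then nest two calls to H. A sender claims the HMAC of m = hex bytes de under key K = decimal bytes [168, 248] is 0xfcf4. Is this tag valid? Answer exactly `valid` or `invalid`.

invalid

Key decimal bytes [168, 248] = a8 f8 is 2 bytes ≤ B = 3; zero-pad to 3 bytes: K' = a8 f8 00.
K' ⊕ ipad = 9e ce 36; K' ⊕ opad = f4 a4 5c.
Inner hash: even-index sum = 212 mod 256 = 212; odd-index sum = 428 mod 256 = 172 → d4 ac.
Outer hash (recomputed tag): even-index sum = 508 mod 256 = 252; odd-index sum = 376 mod 256 = 120 → fc 78.
Recomputed tag = fc78; claimed = fcf4 → mismatch.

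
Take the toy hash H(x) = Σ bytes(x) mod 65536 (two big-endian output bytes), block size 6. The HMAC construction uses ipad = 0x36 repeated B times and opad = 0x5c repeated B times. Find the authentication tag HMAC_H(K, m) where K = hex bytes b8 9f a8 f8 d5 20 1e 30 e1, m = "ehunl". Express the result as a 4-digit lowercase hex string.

Key hex bytes b8 9f a8 f8 d5 20 1e 30 e1 is 9 bytes > B = 6, so hash it first: H(key) = 05 1b, then zero-pad to 6 bytes: K' = 05 1b 00 00 00 00.
K' ⊕ ipad = 33 2d 36 36 36 36.  K' ⊕ opad = 59 47 5c 5c 5c 5c.
Inner input = (K'⊕ipad) ∥ m = 33 2d 36 36 36 36 ∥ 65 68 75 6e 6c.
Inner hash: sum = 51+45+54+54+54+54+101+104+117+110+108 = 852 → 03 54.
Outer input = (K'⊕opad) ∥ inner = 59 47 5c 5c 5c 5c ∥ 03 54.
Outer hash (tag): sum = 89+71+92+92+92+92+3+84 = 615 → 02 67.

0267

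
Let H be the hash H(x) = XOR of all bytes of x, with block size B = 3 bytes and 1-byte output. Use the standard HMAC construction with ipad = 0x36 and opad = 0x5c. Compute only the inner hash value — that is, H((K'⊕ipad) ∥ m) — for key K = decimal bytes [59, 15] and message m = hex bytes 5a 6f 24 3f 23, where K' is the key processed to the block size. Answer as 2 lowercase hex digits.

0f

Key decimal bytes [59, 15] = 3b 0f is 2 bytes ≤ B = 3; zero-pad to 3 bytes: K' = 3b 0f 00.
K' ⊕ ipad = 0d 39 36.
Inner input = 0d 39 36 ∥ 5a 6f 24 3f 23.
Inner hash: XOR 0d⊕39⊕36⊕5a⊕6f⊕24⊕3f⊕23 = 0f.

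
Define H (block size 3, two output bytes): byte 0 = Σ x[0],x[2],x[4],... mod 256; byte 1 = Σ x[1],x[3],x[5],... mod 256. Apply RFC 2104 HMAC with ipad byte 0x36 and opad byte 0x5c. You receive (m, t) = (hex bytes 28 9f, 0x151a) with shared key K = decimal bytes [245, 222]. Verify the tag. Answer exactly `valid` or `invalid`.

valid

Key decimal bytes [245, 222] = f5 de is 2 bytes ≤ B = 3; zero-pad to 3 bytes: K' = f5 de 00.
K' ⊕ ipad = c3 e8 36; K' ⊕ opad = a9 82 5c.
Inner hash: even-index sum = 408 mod 256 = 152; odd-index sum = 272 mod 256 = 16 → 98 10.
Outer hash (recomputed tag): even-index sum = 277 mod 256 = 21; odd-index sum = 282 mod 256 = 26 → 15 1a.
Recomputed tag = 151a; claimed = 151a → match.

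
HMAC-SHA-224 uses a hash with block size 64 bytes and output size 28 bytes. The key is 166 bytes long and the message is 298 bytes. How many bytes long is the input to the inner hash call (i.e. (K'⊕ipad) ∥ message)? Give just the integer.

362

Key is 166 > 64 bytes, so it is hashed to 28 bytes then zero-padded to 64: |K'| = 64.
Inner input = (K'⊕ipad) ∥ m → 64 + 298 = 362 bytes.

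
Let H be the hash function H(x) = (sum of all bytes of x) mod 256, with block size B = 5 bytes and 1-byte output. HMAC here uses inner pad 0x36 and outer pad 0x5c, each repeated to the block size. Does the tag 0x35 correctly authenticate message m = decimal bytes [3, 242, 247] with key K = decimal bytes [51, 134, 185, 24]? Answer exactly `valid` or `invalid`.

invalid

Key decimal bytes [51, 134, 185, 24] = 33 86 b9 18 is 4 bytes ≤ B = 5; zero-pad to 5 bytes: K' = 33 86 b9 18 00.
K' ⊕ ipad = 05 b0 8f 2e 36; K' ⊕ opad = 6f da e5 44 5c.
Inner hash: sum = 5+176+143+46+54+3+242+247 = 916; mod 256 = 148 → 94.
Outer hash (recomputed tag): sum = 111+218+229+68+92+148 = 866; mod 256 = 98 → 62.
Recomputed tag = 62; claimed = 35 → mismatch.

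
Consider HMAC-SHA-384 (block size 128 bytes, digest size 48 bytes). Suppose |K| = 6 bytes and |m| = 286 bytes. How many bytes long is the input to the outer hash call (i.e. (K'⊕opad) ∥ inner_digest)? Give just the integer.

Key is 6 ≤ 128 bytes, zero-padded: |K'| = 128.
Outer input = (K'⊕opad) ∥ H(inner) → 128 + 48 = 176 bytes.

176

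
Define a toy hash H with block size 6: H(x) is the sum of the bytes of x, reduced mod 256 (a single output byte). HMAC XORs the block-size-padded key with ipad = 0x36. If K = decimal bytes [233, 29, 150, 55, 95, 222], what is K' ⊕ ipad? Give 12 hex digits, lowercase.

Key decimal bytes [233, 29, 150, 55, 95, 222] = e9 1d 96 37 5f de is exactly B = 6 bytes: K' = e9 1d 96 37 5f de.
XOR each byte with 0x36: e9⊕36=df, 1d⊕36=2b, 96⊕36=a0, 37⊕36=01, 5f⊕36=69, de⊕36=e8.

df2ba00169e8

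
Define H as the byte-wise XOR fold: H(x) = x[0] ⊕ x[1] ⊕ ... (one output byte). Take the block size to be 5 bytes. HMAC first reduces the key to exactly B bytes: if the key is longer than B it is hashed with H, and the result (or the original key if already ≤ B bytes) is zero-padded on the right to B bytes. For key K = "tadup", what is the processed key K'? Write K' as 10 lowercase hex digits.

Key "tadup" = 74 61 64 75 70 is exactly B = 5 bytes: K' = 74 61 64 75 70.

7461647570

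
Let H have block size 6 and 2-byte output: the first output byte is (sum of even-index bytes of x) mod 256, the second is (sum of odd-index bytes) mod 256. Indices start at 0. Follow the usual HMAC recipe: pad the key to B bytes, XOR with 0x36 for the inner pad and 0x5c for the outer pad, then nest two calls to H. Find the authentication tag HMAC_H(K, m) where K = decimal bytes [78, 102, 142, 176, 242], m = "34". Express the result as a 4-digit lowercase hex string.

b9c2

Key decimal bytes [78, 102, 142, 176, 242] = 4e 66 8e b0 f2 is 5 bytes ≤ B = 6; zero-pad to 6 bytes: K' = 4e 66 8e b0 f2 00.
K' ⊕ ipad = 78 50 b8 86 c4 36.  K' ⊕ opad = 12 3a d2 ec ae 5c.
Inner input = (K'⊕ipad) ∥ m = 78 50 b8 86 c4 36 ∥ 33 34.
Inner hash: even-index sum = 551 mod 256 = 39; odd-index sum = 320 mod 256 = 64 → 27 40.
Outer input = (K'⊕opad) ∥ inner = 12 3a d2 ec ae 5c ∥ 27 40.
Outer hash (tag): even-index sum = 441 mod 256 = 185; odd-index sum = 450 mod 256 = 194 → b9 c2.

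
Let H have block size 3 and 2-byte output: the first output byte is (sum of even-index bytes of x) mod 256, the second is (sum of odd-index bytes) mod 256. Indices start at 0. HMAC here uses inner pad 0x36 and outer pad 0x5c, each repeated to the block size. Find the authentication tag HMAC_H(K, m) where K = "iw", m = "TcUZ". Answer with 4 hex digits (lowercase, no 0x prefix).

7b7d

Key "iw" = 69 77 is 2 bytes ≤ B = 3; zero-pad to 3 bytes: K' = 69 77 00.
K' ⊕ ipad = 5f 41 36.  K' ⊕ opad = 35 2b 5c.
Inner input = (K'⊕ipad) ∥ m = 5f 41 36 ∥ 54 63 55 5a.
Inner hash: even-index sum = 338 mod 256 = 82; odd-index sum = 234 mod 256 = 234 → 52 ea.
Outer input = (K'⊕opad) ∥ inner = 35 2b 5c ∥ 52 ea.
Outer hash (tag): even-index sum = 379 mod 256 = 123; odd-index sum = 125 mod 256 = 125 → 7b 7d.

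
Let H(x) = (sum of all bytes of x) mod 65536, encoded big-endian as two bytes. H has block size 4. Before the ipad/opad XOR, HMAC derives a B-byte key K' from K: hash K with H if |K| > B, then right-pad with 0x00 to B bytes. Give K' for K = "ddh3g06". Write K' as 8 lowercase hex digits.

|K| = 7 > B = 4, so first hash the key.
H(K): sum = 100+100+104+51+103+48+54 = 560 → 02 30.
Zero-pad H(K) = 02 30 to 4 bytes: K' = 02 30 00 00.

02300000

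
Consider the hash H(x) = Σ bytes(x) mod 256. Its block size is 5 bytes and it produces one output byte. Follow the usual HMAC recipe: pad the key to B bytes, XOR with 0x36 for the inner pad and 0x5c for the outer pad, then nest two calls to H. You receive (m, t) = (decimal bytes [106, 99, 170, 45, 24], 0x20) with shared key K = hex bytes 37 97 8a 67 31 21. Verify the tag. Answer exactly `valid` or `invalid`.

Key hex bytes 37 97 8a 67 31 21 is 6 bytes > B = 5, so hash it first: H(key) = 11, then zero-pad to 5 bytes: K' = 11 00 00 00 00.
K' ⊕ ipad = 27 36 36 36 36; K' ⊕ opad = 4d 5c 5c 5c 5c.
Inner hash: sum = 39+54+54+54+54+106+99+170+45+24 = 699; mod 256 = 187 → bb.
Outer hash (recomputed tag): sum = 77+92+92+92+92+187 = 632; mod 256 = 120 → 78.
Recomputed tag = 78; claimed = 20 → mismatch.

invalid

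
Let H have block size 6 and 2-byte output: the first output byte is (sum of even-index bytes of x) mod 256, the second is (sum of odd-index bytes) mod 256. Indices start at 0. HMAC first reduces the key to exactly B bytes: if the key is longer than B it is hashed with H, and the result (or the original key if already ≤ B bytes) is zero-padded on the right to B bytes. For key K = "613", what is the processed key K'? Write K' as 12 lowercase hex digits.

Key "613" = 36 31 33 is 3 bytes ≤ B = 6; zero-pad to 6 bytes: K' = 36 31 33 00 00 00.

363133000000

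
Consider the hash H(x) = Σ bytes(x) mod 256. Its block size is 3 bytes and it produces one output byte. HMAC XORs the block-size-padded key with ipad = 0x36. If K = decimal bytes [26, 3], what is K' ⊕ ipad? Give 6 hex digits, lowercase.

2c3536

Key decimal bytes [26, 3] = 1a 03 is 2 bytes ≤ B = 3; zero-pad to 3 bytes: K' = 1a 03 00.
XOR each byte with 0x36: 1a⊕36=2c, 03⊕36=35, 00⊕36=36.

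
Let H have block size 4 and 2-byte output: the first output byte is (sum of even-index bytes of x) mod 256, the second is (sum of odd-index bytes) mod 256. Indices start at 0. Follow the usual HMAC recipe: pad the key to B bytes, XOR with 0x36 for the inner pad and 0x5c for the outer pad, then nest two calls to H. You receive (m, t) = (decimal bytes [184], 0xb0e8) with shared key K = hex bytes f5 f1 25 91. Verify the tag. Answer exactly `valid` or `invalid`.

Key hex bytes f5 f1 25 91 is exactly B = 4 bytes: K' = f5 f1 25 91.
K' ⊕ ipad = c3 c7 13 a7; K' ⊕ opad = a9 ad 79 cd.
Inner hash: even-index sum = 398 mod 256 = 142; odd-index sum = 366 mod 256 = 110 → 8e 6e.
Outer hash (recomputed tag): even-index sum = 432 mod 256 = 176; odd-index sum = 488 mod 256 = 232 → b0 e8.
Recomputed tag = b0e8; claimed = b0e8 → match.

valid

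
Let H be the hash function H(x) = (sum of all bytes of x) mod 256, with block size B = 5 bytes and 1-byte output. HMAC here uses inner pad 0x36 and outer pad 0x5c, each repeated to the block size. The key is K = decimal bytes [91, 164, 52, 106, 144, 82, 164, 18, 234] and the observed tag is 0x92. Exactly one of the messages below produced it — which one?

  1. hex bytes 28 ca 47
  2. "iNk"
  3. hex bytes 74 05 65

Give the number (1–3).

Key decimal bytes [91, 164, 52, 106, 144, 82, 164, 18, 234] = 5b a4 34 6a 90 52 a4 12 ea is 9 bytes > B = 5, so hash it first: H(key) = 1f, then zero-pad to 5 bytes: K' = 1f 00 00 00 00.
K' ⊕ ipad = 29 36 36 36 36; K' ⊕ opad = 43 5c 5c 5c 5c.
m1: inner = H(29 36 36 36 36 28 ca 47) = 3a; tag = H(43 5c 5c 5c 5c 3a) = ed
m2: inner = H(29 36 36 36 36 69 4e 6b) = 23; tag = H(43 5c 5c 5c 5c 23) = d6
m3: inner = H(29 36 36 36 36 74 05 65) = df; tag = H(43 5c 5c 5c 5c df) = 92 ← matches

3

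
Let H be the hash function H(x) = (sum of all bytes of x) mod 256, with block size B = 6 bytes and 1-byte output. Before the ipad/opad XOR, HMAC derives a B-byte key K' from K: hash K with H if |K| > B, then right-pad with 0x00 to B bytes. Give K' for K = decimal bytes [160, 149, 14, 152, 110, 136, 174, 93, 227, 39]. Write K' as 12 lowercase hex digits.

e60000000000

|K| = 10 > B = 6, so first hash the key.
H(K): sum = 160+149+14+152+110+136+174+93+227+39 = 1254; mod 256 = 230 → e6.
Zero-pad H(K) = e6 to 6 bytes: K' = e6 00 00 00 00 00.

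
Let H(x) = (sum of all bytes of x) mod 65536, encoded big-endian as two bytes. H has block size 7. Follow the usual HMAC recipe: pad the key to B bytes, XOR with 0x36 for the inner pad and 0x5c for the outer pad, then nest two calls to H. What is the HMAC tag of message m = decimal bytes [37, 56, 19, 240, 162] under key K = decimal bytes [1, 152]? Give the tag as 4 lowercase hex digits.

Key decimal bytes [1, 152] = 01 98 is 2 bytes ≤ B = 7; zero-pad to 7 bytes: K' = 01 98 00 00 00 00 00.
K' ⊕ ipad = 37 ae 36 36 36 36 36.  K' ⊕ opad = 5d c4 5c 5c 5c 5c 5c.
Inner input = (K'⊕ipad) ∥ m = 37 ae 36 36 36 36 36 ∥ 25 38 13 f0 a2.
Inner hash: sum = 55+174+54+54+54+54+54+37+56+19+240+162 = 1013 → 03 f5.
Outer input = (K'⊕opad) ∥ inner = 5d c4 5c 5c 5c 5c 5c ∥ 03 f5.
Outer hash (tag): sum = 93+196+92+92+92+92+92+3+245 = 997 → 03 e5.

03e5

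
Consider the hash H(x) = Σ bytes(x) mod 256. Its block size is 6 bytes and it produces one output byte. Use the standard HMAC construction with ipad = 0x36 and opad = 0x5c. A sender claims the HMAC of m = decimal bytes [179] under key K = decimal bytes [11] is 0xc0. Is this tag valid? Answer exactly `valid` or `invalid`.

Key decimal bytes [11] = 0b is 1 byte ≤ B = 6; zero-pad to 6 bytes: K' = 0b 00 00 00 00 00.
K' ⊕ ipad = 3d 36 36 36 36 36; K' ⊕ opad = 57 5c 5c 5c 5c 5c.
Inner hash: sum = 61+54+54+54+54+54+179 = 510; mod 256 = 254 → fe.
Outer hash (recomputed tag): sum = 87+92+92+92+92+92+254 = 801; mod 256 = 33 → 21.
Recomputed tag = 21; claimed = c0 → mismatch.

invalid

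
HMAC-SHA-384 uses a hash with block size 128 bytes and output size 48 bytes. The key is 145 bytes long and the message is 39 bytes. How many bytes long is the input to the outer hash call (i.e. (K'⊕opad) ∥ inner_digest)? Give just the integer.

176

Key is 145 > 128 bytes, so it is hashed to 48 bytes then zero-padded to 128: |K'| = 128.
Outer input = (K'⊕opad) ∥ H(inner) → 128 + 48 = 176 bytes.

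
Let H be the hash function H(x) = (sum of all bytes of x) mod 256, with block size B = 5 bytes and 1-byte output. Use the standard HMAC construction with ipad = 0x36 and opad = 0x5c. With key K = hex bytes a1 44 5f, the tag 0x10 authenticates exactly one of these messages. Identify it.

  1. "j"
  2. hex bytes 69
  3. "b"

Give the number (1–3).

Key hex bytes a1 44 5f is 3 bytes ≤ B = 5; zero-pad to 5 bytes: K' = a1 44 5f 00 00.
K' ⊕ ipad = 97 72 69 36 36; K' ⊕ opad = fd 18 03 5c 5c.
m1: inner = H(97 72 69 36 36 6a) = 48; tag = H(fd 18 03 5c 5c 48) = 18
m2: inner = H(97 72 69 36 36 69) = 47; tag = H(fd 18 03 5c 5c 47) = 17
m3: inner = H(97 72 69 36 36 62) = 40; tag = H(fd 18 03 5c 5c 40) = 10 ← matches

3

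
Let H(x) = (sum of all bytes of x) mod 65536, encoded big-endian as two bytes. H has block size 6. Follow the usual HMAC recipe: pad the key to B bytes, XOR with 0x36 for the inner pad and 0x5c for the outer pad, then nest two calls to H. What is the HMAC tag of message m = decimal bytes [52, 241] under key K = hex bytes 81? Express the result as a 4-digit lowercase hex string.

0395

Key hex bytes 81 is 1 byte ≤ B = 6; zero-pad to 6 bytes: K' = 81 00 00 00 00 00.
K' ⊕ ipad = b7 36 36 36 36 36.  K' ⊕ opad = dd 5c 5c 5c 5c 5c.
Inner input = (K'⊕ipad) ∥ m = b7 36 36 36 36 36 ∥ 34 f1.
Inner hash: sum = 183+54+54+54+54+54+52+241 = 746 → 02 ea.
Outer input = (K'⊕opad) ∥ inner = dd 5c 5c 5c 5c 5c ∥ 02 ea.
Outer hash (tag): sum = 221+92+92+92+92+92+2+234 = 917 → 03 95.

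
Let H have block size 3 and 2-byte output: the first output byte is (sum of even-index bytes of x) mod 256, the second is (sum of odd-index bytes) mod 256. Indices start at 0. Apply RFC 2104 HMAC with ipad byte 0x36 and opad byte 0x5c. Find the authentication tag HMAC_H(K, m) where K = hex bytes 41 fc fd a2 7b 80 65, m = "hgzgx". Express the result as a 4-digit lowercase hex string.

Key hex bytes 41 fc fd a2 7b 80 65 is 7 bytes > B = 3, so hash it first: H(key) = 1e 1e, then zero-pad to 3 bytes: K' = 1e 1e 00.
K' ⊕ ipad = 28 28 36.  K' ⊕ opad = 42 42 5c.
Inner input = (K'⊕ipad) ∥ m = 28 28 36 ∥ 68 67 7a 67 78.
Inner hash: even-index sum = 300 mod 256 = 44; odd-index sum = 386 mod 256 = 130 → 2c 82.
Outer input = (K'⊕opad) ∥ inner = 42 42 5c ∥ 2c 82.
Outer hash (tag): even-index sum = 288 mod 256 = 32; odd-index sum = 110 mod 256 = 110 → 20 6e.

206e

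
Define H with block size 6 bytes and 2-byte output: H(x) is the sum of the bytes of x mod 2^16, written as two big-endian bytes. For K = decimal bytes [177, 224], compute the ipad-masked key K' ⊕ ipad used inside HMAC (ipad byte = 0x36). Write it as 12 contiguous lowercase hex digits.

87d636363636

Key decimal bytes [177, 224] = b1 e0 is 2 bytes ≤ B = 6; zero-pad to 6 bytes: K' = b1 e0 00 00 00 00.
XOR each byte with 0x36: b1⊕36=87, e0⊕36=d6, 00⊕36=36, 00⊕36=36, 00⊕36=36, 00⊕36=36.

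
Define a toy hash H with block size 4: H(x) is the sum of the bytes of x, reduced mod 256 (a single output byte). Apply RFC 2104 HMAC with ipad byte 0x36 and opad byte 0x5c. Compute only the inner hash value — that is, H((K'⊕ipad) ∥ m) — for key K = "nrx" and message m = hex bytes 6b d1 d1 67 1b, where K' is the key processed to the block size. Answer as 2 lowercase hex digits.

af

Key "nrx" = 6e 72 78 is 3 bytes ≤ B = 4; zero-pad to 4 bytes: K' = 6e 72 78 00.
K' ⊕ ipad = 58 44 4e 36.
Inner input = 58 44 4e 36 ∥ 6b d1 d1 67 1b.
Inner hash: sum = 88+68+78+54+107+209+209+103+27 = 943; mod 256 = 175 → af.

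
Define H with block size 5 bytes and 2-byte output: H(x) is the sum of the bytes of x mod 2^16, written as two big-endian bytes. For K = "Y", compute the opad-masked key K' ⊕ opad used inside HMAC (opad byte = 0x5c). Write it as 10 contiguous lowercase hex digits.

055c5c5c5c

Key "Y" = 59 is 1 byte ≤ B = 5; zero-pad to 5 bytes: K' = 59 00 00 00 00.
XOR each byte with 0x5c: 59⊕5c=05, 00⊕5c=5c, 00⊕5c=5c, 00⊕5c=5c, 00⊕5c=5c.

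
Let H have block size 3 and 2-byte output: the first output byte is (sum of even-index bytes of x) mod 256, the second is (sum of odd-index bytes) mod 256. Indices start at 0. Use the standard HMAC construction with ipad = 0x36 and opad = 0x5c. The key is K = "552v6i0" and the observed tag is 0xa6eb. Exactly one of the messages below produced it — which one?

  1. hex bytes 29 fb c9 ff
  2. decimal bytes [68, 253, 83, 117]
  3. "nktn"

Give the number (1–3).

Key "552v6i0" = 35 35 32 76 36 69 30 is 7 bytes > B = 3, so hash it first: H(key) = cd 14, then zero-pad to 3 bytes: K' = cd 14 00.
K' ⊕ ipad = fb 22 36; K' ⊕ opad = 91 48 5c.
m1: inner = H(fb 22 36 29 fb c9 ff) = 2b 14; tag = H(91 48 5c 2b 14) = 0173
m2: inner = H(fb 22 36 44 fd 53 75) = a3 b9; tag = H(91 48 5c a3 b9) = a6eb ← matches
m3: inner = H(fb 22 36 6e 6b 74 6e) = 0a 04; tag = H(91 48 5c 0a 04) = f152

2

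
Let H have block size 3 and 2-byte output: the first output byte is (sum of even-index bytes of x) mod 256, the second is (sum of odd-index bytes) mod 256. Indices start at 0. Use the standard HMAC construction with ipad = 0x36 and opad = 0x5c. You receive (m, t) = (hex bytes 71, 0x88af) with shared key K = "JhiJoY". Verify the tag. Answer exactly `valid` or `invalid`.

Key "JhiJoY" = 4a 68 69 4a 6f 59 is 6 bytes > B = 3, so hash it first: H(key) = 22 0b, then zero-pad to 3 bytes: K' = 22 0b 00.
K' ⊕ ipad = 14 3d 36; K' ⊕ opad = 7e 57 5c.
Inner hash: even-index sum = 74 mod 256 = 74; odd-index sum = 174 mod 256 = 174 → 4a ae.
Outer hash (recomputed tag): even-index sum = 392 mod 256 = 136; odd-index sum = 161 mod 256 = 161 → 88 a1.
Recomputed tag = 88a1; claimed = 88af → mismatch.

invalid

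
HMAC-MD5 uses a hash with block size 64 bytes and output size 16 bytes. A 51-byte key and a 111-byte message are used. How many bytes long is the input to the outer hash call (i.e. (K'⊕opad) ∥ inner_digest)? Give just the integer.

Key is 51 ≤ 64 bytes, zero-padded: |K'| = 64.
Outer input = (K'⊕opad) ∥ H(inner) → 64 + 16 = 80 bytes.

80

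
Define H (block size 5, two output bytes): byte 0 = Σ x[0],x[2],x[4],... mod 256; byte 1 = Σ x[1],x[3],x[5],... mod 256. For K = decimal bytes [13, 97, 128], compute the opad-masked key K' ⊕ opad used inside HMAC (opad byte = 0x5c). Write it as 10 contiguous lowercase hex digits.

Key decimal bytes [13, 97, 128] = 0d 61 80 is 3 bytes ≤ B = 5; zero-pad to 5 bytes: K' = 0d 61 80 00 00.
XOR each byte with 0x5c: 0d⊕5c=51, 61⊕5c=3d, 80⊕5c=dc, 00⊕5c=5c, 00⊕5c=5c.

513ddc5c5c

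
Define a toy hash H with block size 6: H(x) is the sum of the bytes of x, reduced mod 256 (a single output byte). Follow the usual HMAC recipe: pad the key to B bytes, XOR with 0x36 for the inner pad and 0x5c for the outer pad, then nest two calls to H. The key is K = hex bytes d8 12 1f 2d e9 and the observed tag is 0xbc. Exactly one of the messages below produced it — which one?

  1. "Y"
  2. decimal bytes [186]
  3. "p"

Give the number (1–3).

2

Key hex bytes d8 12 1f 2d e9 is 5 bytes ≤ B = 6; zero-pad to 6 bytes: K' = d8 12 1f 2d e9 00.
K' ⊕ ipad = ee 24 29 1b df 36; K' ⊕ opad = 84 4e 43 71 b5 5c.
m1: inner = H(ee 24 29 1b df 36 59) = c4; tag = H(84 4e 43 71 b5 5c c4) = 5b
m2: inner = H(ee 24 29 1b df 36 ba) = 25; tag = H(84 4e 43 71 b5 5c 25) = bc ← matches
m3: inner = H(ee 24 29 1b df 36 70) = db; tag = H(84 4e 43 71 b5 5c db) = 72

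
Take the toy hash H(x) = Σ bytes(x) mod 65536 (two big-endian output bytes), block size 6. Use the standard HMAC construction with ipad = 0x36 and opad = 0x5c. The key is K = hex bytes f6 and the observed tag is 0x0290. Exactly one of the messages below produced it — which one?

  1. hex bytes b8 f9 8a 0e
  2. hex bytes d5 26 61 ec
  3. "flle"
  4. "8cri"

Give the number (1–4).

2

Key hex bytes f6 is 1 byte ≤ B = 6; zero-pad to 6 bytes: K' = f6 00 00 00 00 00.
K' ⊕ ipad = c0 36 36 36 36 36; K' ⊕ opad = aa 5c 5c 5c 5c 5c.
m1: inner = H(c0 36 36 36 36 36 b8 f9 8a 0e) = 04 17; tag = H(aa 5c 5c 5c 5c 5c 04 17) = 0291
m2: inner = H(c0 36 36 36 36 36 d5 26 61 ec) = 04 16; tag = H(aa 5c 5c 5c 5c 5c 04 16) = 0290 ← matches
m3: inner = H(c0 36 36 36 36 36 66 6c 6c 65) = 03 71; tag = H(aa 5c 5c 5c 5c 5c 03 71) = 02ea
m4: inner = H(c0 36 36 36 36 36 38 63 72 69) = 03 44; tag = H(aa 5c 5c 5c 5c 5c 03 44) = 02bd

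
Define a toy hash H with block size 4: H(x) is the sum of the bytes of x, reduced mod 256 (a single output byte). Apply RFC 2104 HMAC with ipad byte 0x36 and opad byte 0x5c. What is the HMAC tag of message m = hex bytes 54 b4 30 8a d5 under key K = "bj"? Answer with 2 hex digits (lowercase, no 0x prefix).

Key "bj" = 62 6a is 2 bytes ≤ B = 4; zero-pad to 4 bytes: K' = 62 6a 00 00.
K' ⊕ ipad = 54 5c 36 36.  K' ⊕ opad = 3e 36 5c 5c.
Inner input = (K'⊕ipad) ∥ m = 54 5c 36 36 ∥ 54 b4 30 8a d5.
Inner hash: sum = 84+92+54+54+84+180+48+138+213 = 947; mod 256 = 179 → b3.
Outer input = (K'⊕opad) ∥ inner = 3e 36 5c 5c ∥ b3.
Outer hash (tag): sum = 62+54+92+92+179 = 479; mod 256 = 223 → df.

df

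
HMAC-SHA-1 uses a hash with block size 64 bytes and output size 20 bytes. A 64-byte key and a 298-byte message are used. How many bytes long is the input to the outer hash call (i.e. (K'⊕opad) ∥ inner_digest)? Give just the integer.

Key is 64 ≤ 64 bytes, zero-padded: |K'| = 64.
Outer input = (K'⊕opad) ∥ H(inner) → 64 + 20 = 84 bytes.

84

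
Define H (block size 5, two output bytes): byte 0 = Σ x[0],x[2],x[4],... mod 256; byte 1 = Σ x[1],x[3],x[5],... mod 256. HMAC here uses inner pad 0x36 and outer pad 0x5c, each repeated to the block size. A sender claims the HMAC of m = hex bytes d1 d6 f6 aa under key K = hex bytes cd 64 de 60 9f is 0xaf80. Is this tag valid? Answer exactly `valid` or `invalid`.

Key hex bytes cd 64 de 60 9f is exactly B = 5 bytes: K' = cd 64 de 60 9f.
K' ⊕ ipad = fb 52 e8 56 a9; K' ⊕ opad = 91 38 82 3c c3.
Inner hash: even-index sum = 1036 mod 256 = 12; odd-index sum = 623 mod 256 = 111 → 0c 6f.
Outer hash (recomputed tag): even-index sum = 581 mod 256 = 69; odd-index sum = 128 mod 256 = 128 → 45 80.
Recomputed tag = 4580; claimed = af80 → mismatch.

invalid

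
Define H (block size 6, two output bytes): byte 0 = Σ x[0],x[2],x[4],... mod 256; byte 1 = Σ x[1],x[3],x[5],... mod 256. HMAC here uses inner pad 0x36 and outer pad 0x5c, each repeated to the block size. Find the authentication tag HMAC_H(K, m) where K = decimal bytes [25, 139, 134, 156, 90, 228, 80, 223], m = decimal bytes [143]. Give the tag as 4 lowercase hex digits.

47b6

Key decimal bytes [25, 139, 134, 156, 90, 228, 80, 223] = 19 8b 86 9c 5a e4 50 df is 8 bytes > B = 6, so hash it first: H(key) = 49 ea, then zero-pad to 6 bytes: K' = 49 ea 00 00 00 00.
K' ⊕ ipad = 7f dc 36 36 36 36.  K' ⊕ opad = 15 b6 5c 5c 5c 5c.
Inner input = (K'⊕ipad) ∥ m = 7f dc 36 36 36 36 ∥ 8f.
Inner hash: even-index sum = 378 mod 256 = 122; odd-index sum = 328 mod 256 = 72 → 7a 48.
Outer input = (K'⊕opad) ∥ inner = 15 b6 5c 5c 5c 5c ∥ 7a 48.
Outer hash (tag): even-index sum = 327 mod 256 = 71; odd-index sum = 438 mod 256 = 182 → 47 b6.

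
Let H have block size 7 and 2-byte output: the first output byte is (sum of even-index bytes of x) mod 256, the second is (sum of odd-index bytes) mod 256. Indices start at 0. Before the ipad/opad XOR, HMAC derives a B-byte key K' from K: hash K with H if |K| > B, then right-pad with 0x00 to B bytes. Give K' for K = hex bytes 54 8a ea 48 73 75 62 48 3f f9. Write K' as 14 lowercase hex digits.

52880000000000

|K| = 10 > B = 7, so first hash the key.
H(K): even-index sum = 594 mod 256 = 82; odd-index sum = 648 mod 256 = 136 → 52 88.
Zero-pad H(K) = 52 88 to 7 bytes: K' = 52 88 00 00 00 00 00.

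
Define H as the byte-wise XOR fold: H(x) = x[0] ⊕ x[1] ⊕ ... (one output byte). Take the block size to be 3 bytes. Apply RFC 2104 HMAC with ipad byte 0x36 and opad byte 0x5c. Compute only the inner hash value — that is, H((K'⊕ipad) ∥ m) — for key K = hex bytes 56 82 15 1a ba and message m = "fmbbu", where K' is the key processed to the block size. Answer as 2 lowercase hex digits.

Key hex bytes 56 82 15 1a ba is 5 bytes > B = 3, so hash it first: H(key) = 61, then zero-pad to 3 bytes: K' = 61 00 00.
K' ⊕ ipad = 57 36 36.
Inner input = 57 36 36 ∥ 66 6d 62 62 75.
Inner hash: XOR 57⊕36⊕36⊕66⊕6d⊕62⊕62⊕75 = 29.

29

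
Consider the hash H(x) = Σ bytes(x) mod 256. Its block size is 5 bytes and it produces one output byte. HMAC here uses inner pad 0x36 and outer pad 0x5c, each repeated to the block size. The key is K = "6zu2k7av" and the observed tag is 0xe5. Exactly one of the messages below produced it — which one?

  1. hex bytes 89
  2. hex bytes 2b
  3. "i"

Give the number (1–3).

2

Key "6zu2k7av" = 36 7a 75 32 6b 37 61 76 is 8 bytes > B = 5, so hash it first: H(key) = d0, then zero-pad to 5 bytes: K' = d0 00 00 00 00.
K' ⊕ ipad = e6 36 36 36 36; K' ⊕ opad = 8c 5c 5c 5c 5c.
m1: inner = H(e6 36 36 36 36 89) = 47; tag = H(8c 5c 5c 5c 5c 47) = 43
m2: inner = H(e6 36 36 36 36 2b) = e9; tag = H(8c 5c 5c 5c 5c e9) = e5 ← matches
m3: inner = H(e6 36 36 36 36 69) = 27; tag = H(8c 5c 5c 5c 5c 27) = 23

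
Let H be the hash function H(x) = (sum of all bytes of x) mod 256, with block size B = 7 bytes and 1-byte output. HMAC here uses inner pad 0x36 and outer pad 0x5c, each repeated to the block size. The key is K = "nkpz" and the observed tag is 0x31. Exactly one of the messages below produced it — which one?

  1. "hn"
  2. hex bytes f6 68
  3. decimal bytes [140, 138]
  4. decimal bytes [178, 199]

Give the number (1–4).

4

Key "nkpz" = 6e 6b 70 7a is 4 bytes ≤ B = 7; zero-pad to 7 bytes: K' = 6e 6b 70 7a 00 00 00.
K' ⊕ ipad = 58 5d 46 4c 36 36 36; K' ⊕ opad = 32 37 2c 26 5c 5c 5c.
m1: inner = H(58 5d 46 4c 36 36 36 68 6e) = bf; tag = H(32 37 2c 26 5c 5c 5c bf) = 8e
m2: inner = H(58 5d 46 4c 36 36 36 f6 68) = 47; tag = H(32 37 2c 26 5c 5c 5c 47) = 16
m3: inner = H(58 5d 46 4c 36 36 36 8c 8a) = ff; tag = H(32 37 2c 26 5c 5c 5c ff) = ce
m4: inner = H(58 5d 46 4c 36 36 36 b2 c7) = 62; tag = H(32 37 2c 26 5c 5c 5c 62) = 31 ← matches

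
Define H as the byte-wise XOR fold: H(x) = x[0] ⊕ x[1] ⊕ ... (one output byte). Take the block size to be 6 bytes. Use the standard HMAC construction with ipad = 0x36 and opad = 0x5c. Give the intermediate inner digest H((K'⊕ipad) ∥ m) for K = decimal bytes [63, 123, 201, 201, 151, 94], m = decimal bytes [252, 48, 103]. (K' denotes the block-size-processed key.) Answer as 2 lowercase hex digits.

Key decimal bytes [63, 123, 201, 201, 151, 94] = 3f 7b c9 c9 97 5e is exactly B = 6 bytes: K' = 3f 7b c9 c9 97 5e.
K' ⊕ ipad = 09 4d ff ff a1 68.
Inner input = 09 4d ff ff a1 68 ∥ fc 30 67.
Inner hash: XOR 09⊕4d⊕ff⊕ff⊕a1⊕68⊕fc⊕30⊕67 = 26.

26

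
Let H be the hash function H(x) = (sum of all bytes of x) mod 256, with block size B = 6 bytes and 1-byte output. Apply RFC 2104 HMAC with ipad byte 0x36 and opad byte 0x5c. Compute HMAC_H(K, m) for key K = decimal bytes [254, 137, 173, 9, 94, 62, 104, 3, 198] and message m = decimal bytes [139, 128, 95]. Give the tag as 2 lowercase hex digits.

Key decimal bytes [254, 137, 173, 9, 94, 62, 104, 3, 198] = fe 89 ad 09 5e 3e 68 03 c6 is 9 bytes > B = 6, so hash it first: H(key) = 0a, then zero-pad to 6 bytes: K' = 0a 00 00 00 00 00.
K' ⊕ ipad = 3c 36 36 36 36 36.  K' ⊕ opad = 56 5c 5c 5c 5c 5c.
Inner input = (K'⊕ipad) ∥ m = 3c 36 36 36 36 36 ∥ 8b 80 5f.
Inner hash: sum = 60+54+54+54+54+54+139+128+95 = 692; mod 256 = 180 → b4.
Outer input = (K'⊕opad) ∥ inner = 56 5c 5c 5c 5c 5c ∥ b4.
Outer hash (tag): sum = 86+92+92+92+92+92+180 = 726; mod 256 = 214 → d6.

d6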